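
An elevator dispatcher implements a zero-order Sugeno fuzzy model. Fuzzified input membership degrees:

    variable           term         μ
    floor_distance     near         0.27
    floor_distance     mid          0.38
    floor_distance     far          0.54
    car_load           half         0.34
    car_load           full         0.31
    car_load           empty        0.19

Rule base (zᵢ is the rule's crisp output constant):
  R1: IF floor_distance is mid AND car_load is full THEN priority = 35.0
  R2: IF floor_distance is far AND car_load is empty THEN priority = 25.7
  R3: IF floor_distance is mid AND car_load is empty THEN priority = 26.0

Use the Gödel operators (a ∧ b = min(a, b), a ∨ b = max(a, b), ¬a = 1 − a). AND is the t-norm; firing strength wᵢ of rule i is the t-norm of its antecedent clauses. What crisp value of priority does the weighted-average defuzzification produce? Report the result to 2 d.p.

R1 (z=35.0): mid=0.38, full=0.31; AND[min(a, b)] → w = 0.31
R2 (z=25.7): far=0.54, empty=0.19; AND[min(a, b)] → w = 0.19
R3 (z=26.0): mid=0.38, empty=0.19; AND[min(a, b)] → w = 0.19
Weighted average = (0.31·35.0 + 0.19·25.7 + 0.19·26.0) / (0.31 + 0.19 + 0.19)
  = 20.6730 / 0.6900 = 29.96

29.96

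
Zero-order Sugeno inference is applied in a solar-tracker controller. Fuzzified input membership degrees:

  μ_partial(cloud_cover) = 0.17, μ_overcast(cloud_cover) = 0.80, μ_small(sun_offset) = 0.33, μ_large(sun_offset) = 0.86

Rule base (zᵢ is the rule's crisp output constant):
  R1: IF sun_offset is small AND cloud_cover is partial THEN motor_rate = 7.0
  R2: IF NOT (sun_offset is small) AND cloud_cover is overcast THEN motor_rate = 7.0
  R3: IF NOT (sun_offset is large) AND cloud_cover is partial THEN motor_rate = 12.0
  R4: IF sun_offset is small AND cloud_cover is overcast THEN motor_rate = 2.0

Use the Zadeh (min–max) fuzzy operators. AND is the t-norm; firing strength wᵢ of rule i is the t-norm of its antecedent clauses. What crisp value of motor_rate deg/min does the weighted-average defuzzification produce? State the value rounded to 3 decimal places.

6.275

R1 (z=7.0): small=0.33, partial=0.17; AND[min(a, b)] → w = 0.17
R2 (z=7.0): ¬small=1−0.33=0.67, overcast=0.80; AND[min(a, b)] → w = 0.67
R3 (z=12.0): ¬large=1−0.86=0.14, partial=0.17; AND[min(a, b)] → w = 0.14
R4 (z=2.0): small=0.33, overcast=0.80; AND[min(a, b)] → w = 0.33
Weighted average = (0.17·7.0 + 0.67·7.0 + 0.14·12.0 + 0.33·2.0) / (0.17 + 0.67 + 0.14 + 0.33)
  = 8.2200 / 1.3100 = 6.275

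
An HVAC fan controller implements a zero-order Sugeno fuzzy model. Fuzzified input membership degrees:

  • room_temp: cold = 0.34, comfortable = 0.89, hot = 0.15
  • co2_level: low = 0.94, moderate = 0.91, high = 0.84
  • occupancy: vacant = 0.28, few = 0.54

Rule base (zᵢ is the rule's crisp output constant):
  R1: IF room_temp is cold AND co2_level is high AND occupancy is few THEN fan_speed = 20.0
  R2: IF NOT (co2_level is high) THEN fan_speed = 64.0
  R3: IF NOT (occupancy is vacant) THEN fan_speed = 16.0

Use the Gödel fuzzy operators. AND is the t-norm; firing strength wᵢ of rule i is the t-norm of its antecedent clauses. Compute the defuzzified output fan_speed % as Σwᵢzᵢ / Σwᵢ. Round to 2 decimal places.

R1 (z=20.0): cold=0.34, high=0.84, few=0.54; AND[min(a, b)] → w = 0.34
R2 (z=64.0): ¬high=1−0.84=0.16 → w = 0.16
R3 (z=16.0): ¬vacant=1−0.28=0.72 → w = 0.72
Weighted average = (0.34·20.0 + 0.16·64.0 + 0.72·16.0) / (0.34 + 0.16 + 0.72)
  = 28.5600 / 1.2200 = 23.41

23.41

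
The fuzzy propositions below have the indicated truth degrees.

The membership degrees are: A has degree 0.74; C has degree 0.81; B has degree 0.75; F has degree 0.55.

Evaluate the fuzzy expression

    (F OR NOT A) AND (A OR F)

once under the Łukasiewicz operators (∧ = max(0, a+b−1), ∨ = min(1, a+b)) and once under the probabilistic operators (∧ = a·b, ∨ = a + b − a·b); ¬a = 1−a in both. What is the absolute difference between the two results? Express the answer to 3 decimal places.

Under Łukasiewicz:
  NOT A = 1 − 0.74 = 0.26
  F OR NOT A = min(1, a+b) on (0.55, 0.26) = 0.81
  A OR F = min(1, a+b) on (0.74, 0.55) = 1.00
  (F OR NOT A) AND (A OR F) = max(0, a+b−1) on (0.81, 1.00) = 0.81
  → value = 0.8100
Under probabilistic:
  NOT A = 1 − 0.7400 = 0.2600
  F OR NOT A = a + b − a·b on (0.5500, 0.2600) = 0.6670
  A OR F = a + b − a·b on (0.7400, 0.5500) = 0.8830
  (F OR NOT A) AND (A OR F) = a·b on (0.6670, 0.8830) = 0.5890
  → value = 0.5890
|0.8100 − 0.5890| = 0.221

0.221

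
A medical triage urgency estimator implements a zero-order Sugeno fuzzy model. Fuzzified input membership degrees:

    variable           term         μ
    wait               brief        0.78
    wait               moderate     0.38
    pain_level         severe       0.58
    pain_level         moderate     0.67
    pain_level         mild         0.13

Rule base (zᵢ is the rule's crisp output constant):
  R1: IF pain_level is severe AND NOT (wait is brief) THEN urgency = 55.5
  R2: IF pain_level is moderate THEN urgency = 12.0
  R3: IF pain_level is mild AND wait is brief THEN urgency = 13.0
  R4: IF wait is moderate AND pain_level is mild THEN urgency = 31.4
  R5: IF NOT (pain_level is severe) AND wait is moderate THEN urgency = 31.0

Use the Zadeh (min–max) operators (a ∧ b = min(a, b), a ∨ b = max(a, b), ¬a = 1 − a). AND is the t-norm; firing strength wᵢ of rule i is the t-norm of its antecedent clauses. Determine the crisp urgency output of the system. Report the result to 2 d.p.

R1 (z=55.5): severe=0.58, ¬brief=1−0.78=0.22; AND[min(a, b)] → w = 0.22
R2 (z=12.0): moderate=0.67 → w = 0.67
R3 (z=13.0): mild=0.13, brief=0.78; AND[min(a, b)] → w = 0.13
R4 (z=31.4): moderate=0.38, mild=0.13; AND[min(a, b)] → w = 0.13
R5 (z=31.0): ¬severe=1−0.58=0.42, moderate=0.38; AND[min(a, b)] → w = 0.38
Weighted average = (0.22·55.5 + 0.67·12.0 + 0.13·13.0 + 0.13·31.4 + 0.38·31.0) / (0.22 + 0.67 + 0.13 + 0.13 + 0.38)
  = 37.8020 / 1.5300 = 24.71

24.71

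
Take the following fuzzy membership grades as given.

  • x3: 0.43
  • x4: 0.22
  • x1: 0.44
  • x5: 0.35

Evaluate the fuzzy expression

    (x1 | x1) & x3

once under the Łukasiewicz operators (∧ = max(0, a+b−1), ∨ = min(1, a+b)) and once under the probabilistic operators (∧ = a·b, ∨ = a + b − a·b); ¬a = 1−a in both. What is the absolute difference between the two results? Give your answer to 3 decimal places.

Under Łukasiewicz:
  x1 | x1 = min(1, a+b) on (0.44, 0.44) = 0.88
  (x1 | x1) & x3 = max(0, a+b−1) on (0.88, 0.43) = 0.31
  → value = 0.3100
Under probabilistic:
  x1 | x1 = a + b − a·b on (0.4400, 0.4400) = 0.6864
  (x1 | x1) & x3 = a·b on (0.6864, 0.4300) = 0.2952
  → value = 0.2952
|0.3100 − 0.2952| = 0.015

0.015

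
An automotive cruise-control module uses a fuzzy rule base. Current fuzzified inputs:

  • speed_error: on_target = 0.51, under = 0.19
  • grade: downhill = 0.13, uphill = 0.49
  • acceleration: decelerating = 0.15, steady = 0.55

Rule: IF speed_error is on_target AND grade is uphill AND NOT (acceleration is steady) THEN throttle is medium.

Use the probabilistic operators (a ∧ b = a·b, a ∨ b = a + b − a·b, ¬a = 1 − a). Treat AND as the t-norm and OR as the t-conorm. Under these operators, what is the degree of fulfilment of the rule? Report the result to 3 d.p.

firing strength: on_target=0.51, uphill=0.49, ¬steady=1−0.55=0.45; AND[a·b] → w = 0.1125

0.112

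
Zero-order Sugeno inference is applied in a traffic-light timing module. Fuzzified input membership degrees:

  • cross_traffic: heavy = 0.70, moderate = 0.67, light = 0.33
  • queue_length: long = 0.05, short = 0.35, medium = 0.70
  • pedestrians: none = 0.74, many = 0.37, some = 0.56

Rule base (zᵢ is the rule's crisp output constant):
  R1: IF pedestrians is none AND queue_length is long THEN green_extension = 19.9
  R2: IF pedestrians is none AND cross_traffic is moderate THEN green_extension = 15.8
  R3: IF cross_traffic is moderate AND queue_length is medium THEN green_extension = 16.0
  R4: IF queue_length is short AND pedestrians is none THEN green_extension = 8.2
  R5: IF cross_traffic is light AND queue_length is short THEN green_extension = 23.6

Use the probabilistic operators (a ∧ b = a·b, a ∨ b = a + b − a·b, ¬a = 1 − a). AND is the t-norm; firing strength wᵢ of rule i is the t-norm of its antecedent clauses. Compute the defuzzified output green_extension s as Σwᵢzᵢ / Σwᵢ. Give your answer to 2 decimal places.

R1 (z=19.9): none=0.74, long=0.05; AND[a·b] → w = 0.0370
R2 (z=15.8): none=0.74, moderate=0.67; AND[a·b] → w = 0.4958
R3 (z=16.0): moderate=0.67, medium=0.70; AND[a·b] → w = 0.4690
R4 (z=8.2): short=0.35, none=0.74; AND[a·b] → w = 0.2590
R5 (z=23.6): light=0.33, short=0.35; AND[a·b] → w = 0.1155
Weighted average = (0.0370·19.9 + 0.4958·15.8 + 0.4690·16.0 + 0.2590·8.2 + 0.1155·23.6) / (0.0370 + 0.4958 + 0.4690 + 0.2590 + 0.1155)
  = 20.9235 / 1.3763 = 15.20

15.20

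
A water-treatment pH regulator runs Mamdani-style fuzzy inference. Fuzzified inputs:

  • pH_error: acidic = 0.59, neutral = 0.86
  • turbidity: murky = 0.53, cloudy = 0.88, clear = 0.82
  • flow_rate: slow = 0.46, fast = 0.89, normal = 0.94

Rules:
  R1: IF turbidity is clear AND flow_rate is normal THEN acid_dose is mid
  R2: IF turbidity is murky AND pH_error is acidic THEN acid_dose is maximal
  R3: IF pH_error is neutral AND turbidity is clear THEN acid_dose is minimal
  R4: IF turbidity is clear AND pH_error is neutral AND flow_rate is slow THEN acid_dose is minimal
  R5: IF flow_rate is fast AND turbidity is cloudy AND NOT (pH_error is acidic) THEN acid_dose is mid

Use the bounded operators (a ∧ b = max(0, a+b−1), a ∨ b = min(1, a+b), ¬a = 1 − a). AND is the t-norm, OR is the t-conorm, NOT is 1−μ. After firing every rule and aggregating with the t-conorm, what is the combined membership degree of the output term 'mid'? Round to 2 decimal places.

0.94

R1: clear=0.82, normal=0.94; AND[max(0, a+b−1)] → w = 0.76
R2: murky=0.53, acidic=0.59; AND[max(0, a+b−1)] → w = 0.12
R3: neutral=0.86, clear=0.82; AND[max(0, a+b−1)] → w = 0.68
R4: clear=0.82, neutral=0.86, slow=0.46; AND[max(0, a+b−1)] → w = 0.14
R5: fast=0.89, cloudy=0.88, ¬acidic=1−0.59=0.41; AND[max(0, a+b−1)] → w = 0.18
Rules with consequent 'mid': {R1, R5} → strengths 0.76, 0.18
Aggregate via t-conorm [min(1, a+b)]: 0.94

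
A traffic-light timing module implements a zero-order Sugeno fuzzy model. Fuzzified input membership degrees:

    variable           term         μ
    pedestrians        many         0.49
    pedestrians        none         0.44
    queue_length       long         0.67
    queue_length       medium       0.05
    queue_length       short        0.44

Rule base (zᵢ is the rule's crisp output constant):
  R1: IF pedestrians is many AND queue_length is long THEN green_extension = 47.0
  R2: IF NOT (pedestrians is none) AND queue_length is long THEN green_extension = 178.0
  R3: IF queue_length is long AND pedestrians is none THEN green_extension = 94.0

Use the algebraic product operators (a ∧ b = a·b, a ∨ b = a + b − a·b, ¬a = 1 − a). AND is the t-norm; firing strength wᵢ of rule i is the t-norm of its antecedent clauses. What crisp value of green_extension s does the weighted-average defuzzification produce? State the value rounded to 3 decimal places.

110.114

R1 (z=47.0): many=0.49, long=0.67; AND[a·b] → w = 0.3283
R2 (z=178.0): ¬none=1−0.44=0.56, long=0.67; AND[a·b] → w = 0.3752
R3 (z=94.0): long=0.67, none=0.44; AND[a·b] → w = 0.2948
Weighted average = (0.3283·47.0 + 0.3752·178.0 + 0.2948·94.0) / (0.3283 + 0.3752 + 0.2948)
  = 109.9269 / 0.9983 = 110.114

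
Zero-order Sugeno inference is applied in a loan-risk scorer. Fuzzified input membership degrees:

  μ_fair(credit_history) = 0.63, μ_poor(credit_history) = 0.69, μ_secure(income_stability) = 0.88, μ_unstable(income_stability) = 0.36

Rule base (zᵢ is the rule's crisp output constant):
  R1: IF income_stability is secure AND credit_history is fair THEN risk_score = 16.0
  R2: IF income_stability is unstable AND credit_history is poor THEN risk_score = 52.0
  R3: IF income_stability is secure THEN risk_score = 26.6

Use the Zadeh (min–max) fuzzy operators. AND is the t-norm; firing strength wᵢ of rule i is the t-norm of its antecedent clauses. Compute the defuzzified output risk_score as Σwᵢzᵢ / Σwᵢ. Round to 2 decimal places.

R1 (z=16.0): secure=0.88, fair=0.63; AND[min(a, b)] → w = 0.63
R2 (z=52.0): unstable=0.36, poor=0.69; AND[min(a, b)] → w = 0.36
R3 (z=26.6): secure=0.88 → w = 0.88
Weighted average = (0.63·16.0 + 0.36·52.0 + 0.88·26.6) / (0.63 + 0.36 + 0.88)
  = 52.2080 / 1.8700 = 27.92

27.92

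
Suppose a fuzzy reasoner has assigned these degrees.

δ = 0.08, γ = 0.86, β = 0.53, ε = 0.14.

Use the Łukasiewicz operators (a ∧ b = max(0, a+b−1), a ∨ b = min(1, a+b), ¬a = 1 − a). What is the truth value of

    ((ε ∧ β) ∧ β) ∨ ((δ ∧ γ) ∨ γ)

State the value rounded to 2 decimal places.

0.86

ε ∧ β = max(0, a+b−1) on (0.14, 0.53) = 0.00
(ε ∧ β) ∧ β = max(0, a+b−1) on (0.00, 0.53) = 0.00
δ ∧ γ = max(0, a+b−1) on (0.08, 0.86) = 0.00
(δ ∧ γ) ∨ γ = min(1, a+b) on (0.00, 0.86) = 0.86
((ε ∧ β) ∧ β) ∨ ((δ ∧ γ) ∨ γ) = min(1, a+b) on (0.00, 0.86) = 0.86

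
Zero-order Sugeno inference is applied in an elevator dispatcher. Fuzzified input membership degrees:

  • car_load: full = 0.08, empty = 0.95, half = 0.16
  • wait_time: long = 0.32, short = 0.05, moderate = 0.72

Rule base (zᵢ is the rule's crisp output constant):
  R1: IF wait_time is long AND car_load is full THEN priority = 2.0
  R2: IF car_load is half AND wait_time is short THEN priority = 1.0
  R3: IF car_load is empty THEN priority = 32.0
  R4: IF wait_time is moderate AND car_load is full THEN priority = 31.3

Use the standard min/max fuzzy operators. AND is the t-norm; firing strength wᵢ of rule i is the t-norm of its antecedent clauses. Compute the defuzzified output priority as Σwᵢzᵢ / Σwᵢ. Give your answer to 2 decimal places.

R1 (z=2.0): long=0.32, full=0.08; AND[min(a, b)] → w = 0.08
R2 (z=1.0): half=0.16, short=0.05; AND[min(a, b)] → w = 0.05
R3 (z=32.0): empty=0.95 → w = 0.95
R4 (z=31.3): moderate=0.72, full=0.08; AND[min(a, b)] → w = 0.08
Weighted average = (0.08·2.0 + 0.05·1.0 + 0.95·32.0 + 0.08·31.3) / (0.08 + 0.05 + 0.95 + 0.08)
  = 33.1140 / 1.1600 = 28.55

28.55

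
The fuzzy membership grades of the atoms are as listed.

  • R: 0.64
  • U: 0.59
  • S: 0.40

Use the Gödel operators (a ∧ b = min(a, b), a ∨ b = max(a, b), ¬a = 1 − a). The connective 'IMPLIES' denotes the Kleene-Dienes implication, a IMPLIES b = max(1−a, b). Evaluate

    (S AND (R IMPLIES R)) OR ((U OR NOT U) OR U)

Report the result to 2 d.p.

0.59

R IMPLIES R  [Kleene-Dienes: max(1−a, b)] with a=0.64, b=0.64 → 0.64
S AND (R IMPLIES R) = min(a, b) on (0.40, 0.64) = 0.40
NOT U = 1 − 0.59 = 0.41
U OR NOT U = max(a, b) on (0.59, 0.41) = 0.59
(U OR NOT U) OR U = max(a, b) on (0.59, 0.59) = 0.59
(S AND (R IMPLIES R)) OR ((U OR NOT U) OR U) = max(a, b) on (0.40, 0.59) = 0.59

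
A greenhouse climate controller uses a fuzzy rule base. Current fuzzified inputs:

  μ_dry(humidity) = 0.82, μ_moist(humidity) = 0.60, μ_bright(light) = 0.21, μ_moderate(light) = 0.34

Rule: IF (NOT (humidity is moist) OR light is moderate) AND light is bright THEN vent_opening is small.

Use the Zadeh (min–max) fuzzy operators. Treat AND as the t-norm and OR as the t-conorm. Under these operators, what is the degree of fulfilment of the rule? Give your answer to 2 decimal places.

firing strength: (¬moist=1−0.60=0.40 OR moderate=0.34) = 0.40; AND[min(a, b)] with bright=0.21 → w = 0.21

0.21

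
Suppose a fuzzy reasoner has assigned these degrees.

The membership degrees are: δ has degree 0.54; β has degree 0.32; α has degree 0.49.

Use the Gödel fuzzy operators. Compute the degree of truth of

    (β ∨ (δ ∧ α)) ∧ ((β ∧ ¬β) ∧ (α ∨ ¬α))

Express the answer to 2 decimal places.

0.32

δ ∧ α = min(a, b) on (0.54, 0.49) = 0.49
β ∨ (δ ∧ α) = max(a, b) on (0.32, 0.49) = 0.49
¬β = 1 − 0.32 = 0.68
β ∧ ¬β = min(a, b) on (0.32, 0.68) = 0.32
¬α = 1 − 0.49 = 0.51
α ∨ ¬α = max(a, b) on (0.49, 0.51) = 0.51
(β ∧ ¬β) ∧ (α ∨ ¬α) = min(a, b) on (0.32, 0.51) = 0.32
(β ∨ (δ ∧ α)) ∧ ((β ∧ ¬β) ∧ (α ∨ ¬α)) = min(a, b) on (0.49, 0.32) = 0.32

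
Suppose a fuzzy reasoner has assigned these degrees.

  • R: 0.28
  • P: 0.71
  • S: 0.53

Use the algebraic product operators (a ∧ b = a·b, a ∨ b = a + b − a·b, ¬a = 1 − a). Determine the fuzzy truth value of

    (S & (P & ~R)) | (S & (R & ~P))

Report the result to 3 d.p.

~R = 1 − 0.2800 = 0.7200
P & ~R = a·b on (0.7100, 0.7200) = 0.5112
S & (P & ~R) = a·b on (0.5300, 0.5112) = 0.2709
~P = 1 − 0.7100 = 0.2900
R & ~P = a·b on (0.2800, 0.2900) = 0.0812
S & (R & ~P) = a·b on (0.5300, 0.0812) = 0.0430
(S & (P & ~R)) | (S & (R & ~P)) = a + b − a·b on (0.2709, 0.0430) = 0.3023

0.302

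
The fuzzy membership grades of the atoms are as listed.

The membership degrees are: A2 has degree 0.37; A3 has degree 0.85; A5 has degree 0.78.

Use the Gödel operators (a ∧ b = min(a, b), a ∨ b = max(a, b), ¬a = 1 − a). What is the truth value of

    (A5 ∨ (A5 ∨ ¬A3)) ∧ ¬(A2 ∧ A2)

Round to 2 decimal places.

¬A3 = 1 − 0.85 = 0.15
A5 ∨ ¬A3 = max(a, b) on (0.78, 0.15) = 0.78
A5 ∨ (A5 ∨ ¬A3) = max(a, b) on (0.78, 0.78) = 0.78
A2 ∧ A2 = min(a, b) on (0.37, 0.37) = 0.37
¬(A2 ∧ A2) = 1 − 0.37 = 0.63
(A5 ∨ (A5 ∨ ¬A3)) ∧ ¬(A2 ∧ A2) = min(a, b) on (0.78, 0.63) = 0.63

0.63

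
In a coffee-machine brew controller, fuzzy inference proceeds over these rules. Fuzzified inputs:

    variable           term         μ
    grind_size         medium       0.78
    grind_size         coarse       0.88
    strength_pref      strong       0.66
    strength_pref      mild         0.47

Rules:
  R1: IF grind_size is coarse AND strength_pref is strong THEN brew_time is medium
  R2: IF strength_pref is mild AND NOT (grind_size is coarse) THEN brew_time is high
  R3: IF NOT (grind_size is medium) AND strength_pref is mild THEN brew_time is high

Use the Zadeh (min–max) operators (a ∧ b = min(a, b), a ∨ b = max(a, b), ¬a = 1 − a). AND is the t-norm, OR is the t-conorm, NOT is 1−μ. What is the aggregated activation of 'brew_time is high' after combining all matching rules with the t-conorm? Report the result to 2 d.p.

R1: coarse=0.88, strong=0.66; AND[min(a, b)] → w = 0.66
R2: mild=0.47, ¬coarse=1−0.88=0.12; AND[min(a, b)] → w = 0.12
R3: ¬medium=1−0.78=0.22, mild=0.47; AND[min(a, b)] → w = 0.22
Rules with consequent 'high': {R2, R3} → strengths 0.12, 0.22
Aggregate via t-conorm [max(a, b)]: 0.22

0.22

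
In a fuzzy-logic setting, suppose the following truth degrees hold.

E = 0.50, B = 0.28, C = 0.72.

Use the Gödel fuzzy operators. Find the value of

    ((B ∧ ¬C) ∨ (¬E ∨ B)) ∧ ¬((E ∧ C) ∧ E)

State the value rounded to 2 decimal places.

0.50

¬C = 1 − 0.72 = 0.28
B ∧ ¬C = min(a, b) on (0.28, 0.28) = 0.28
¬E = 1 − 0.50 = 0.50
¬E ∨ B = max(a, b) on (0.50, 0.28) = 0.50
(B ∧ ¬C) ∨ (¬E ∨ B) = max(a, b) on (0.28, 0.50) = 0.50
E ∧ C = min(a, b) on (0.50, 0.72) = 0.50
(E ∧ C) ∧ E = min(a, b) on (0.50, 0.50) = 0.50
¬((E ∧ C) ∧ E) = 1 − 0.50 = 0.50
((B ∧ ¬C) ∨ (¬E ∨ B)) ∧ ¬((E ∧ C) ∧ E) = min(a, b) on (0.50, 0.50) = 0.50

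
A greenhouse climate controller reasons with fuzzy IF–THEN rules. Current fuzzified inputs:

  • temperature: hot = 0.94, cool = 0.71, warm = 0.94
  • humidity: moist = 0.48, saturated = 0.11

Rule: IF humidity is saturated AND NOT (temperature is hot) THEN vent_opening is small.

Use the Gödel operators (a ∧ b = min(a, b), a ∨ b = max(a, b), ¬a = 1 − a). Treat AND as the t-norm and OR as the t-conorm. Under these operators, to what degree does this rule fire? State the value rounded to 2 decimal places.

firing strength: saturated=0.11, ¬hot=1−0.94=0.06; AND[min(a, b)] → w = 0.06

0.06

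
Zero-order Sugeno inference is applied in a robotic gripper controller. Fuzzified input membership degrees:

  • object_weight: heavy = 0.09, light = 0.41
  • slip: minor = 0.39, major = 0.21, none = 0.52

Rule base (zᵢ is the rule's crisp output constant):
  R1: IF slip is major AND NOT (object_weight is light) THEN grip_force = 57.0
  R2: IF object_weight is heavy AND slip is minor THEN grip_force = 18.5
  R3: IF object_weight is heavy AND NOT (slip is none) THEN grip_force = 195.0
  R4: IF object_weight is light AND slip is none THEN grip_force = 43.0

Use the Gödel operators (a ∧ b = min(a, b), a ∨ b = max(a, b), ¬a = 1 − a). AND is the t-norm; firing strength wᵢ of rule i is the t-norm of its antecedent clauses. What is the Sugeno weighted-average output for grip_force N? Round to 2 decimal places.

61.02

R1 (z=57.0): major=0.21, ¬light=1−0.41=0.59; AND[min(a, b)] → w = 0.21
R2 (z=18.5): heavy=0.09, minor=0.39; AND[min(a, b)] → w = 0.09
R3 (z=195.0): heavy=0.09, ¬none=1−0.52=0.48; AND[min(a, b)] → w = 0.09
R4 (z=43.0): light=0.41, none=0.52; AND[min(a, b)] → w = 0.41
Weighted average = (0.21·57.0 + 0.09·18.5 + 0.09·195.0 + 0.41·43.0) / (0.21 + 0.09 + 0.09 + 0.41)
  = 48.8150 / 0.8000 = 61.02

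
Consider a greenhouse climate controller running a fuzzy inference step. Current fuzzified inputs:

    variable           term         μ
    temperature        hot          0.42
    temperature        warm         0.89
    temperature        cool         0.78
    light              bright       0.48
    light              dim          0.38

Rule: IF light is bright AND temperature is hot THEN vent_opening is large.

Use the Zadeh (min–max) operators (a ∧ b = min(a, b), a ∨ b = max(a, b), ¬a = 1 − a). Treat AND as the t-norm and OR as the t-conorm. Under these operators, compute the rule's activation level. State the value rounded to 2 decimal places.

firing strength: bright=0.48, hot=0.42; AND[min(a, b)] → w = 0.42

0.42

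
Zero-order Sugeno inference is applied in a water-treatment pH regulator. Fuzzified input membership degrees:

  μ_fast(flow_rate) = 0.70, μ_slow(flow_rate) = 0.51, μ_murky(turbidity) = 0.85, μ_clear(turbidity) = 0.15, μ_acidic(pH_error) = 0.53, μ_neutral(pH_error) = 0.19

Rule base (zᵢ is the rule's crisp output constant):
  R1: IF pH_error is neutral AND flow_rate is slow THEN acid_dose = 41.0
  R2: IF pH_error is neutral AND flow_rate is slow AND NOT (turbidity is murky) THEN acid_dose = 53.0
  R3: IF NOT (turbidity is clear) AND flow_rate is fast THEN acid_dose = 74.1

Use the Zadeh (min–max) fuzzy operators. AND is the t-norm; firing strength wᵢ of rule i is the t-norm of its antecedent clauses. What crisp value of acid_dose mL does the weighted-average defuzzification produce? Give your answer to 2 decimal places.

R1 (z=41.0): neutral=0.19, slow=0.51; AND[min(a, b)] → w = 0.19
R2 (z=53.0): neutral=0.19, slow=0.51, ¬murky=1−0.85=0.15; AND[min(a, b)] → w = 0.15
R3 (z=74.1): ¬clear=1−0.15=0.85, fast=0.70; AND[min(a, b)] → w = 0.70
Weighted average = (0.19·41.0 + 0.15·53.0 + 0.70·74.1) / (0.19 + 0.15 + 0.70)
  = 67.6100 / 1.0400 = 65.01

65.01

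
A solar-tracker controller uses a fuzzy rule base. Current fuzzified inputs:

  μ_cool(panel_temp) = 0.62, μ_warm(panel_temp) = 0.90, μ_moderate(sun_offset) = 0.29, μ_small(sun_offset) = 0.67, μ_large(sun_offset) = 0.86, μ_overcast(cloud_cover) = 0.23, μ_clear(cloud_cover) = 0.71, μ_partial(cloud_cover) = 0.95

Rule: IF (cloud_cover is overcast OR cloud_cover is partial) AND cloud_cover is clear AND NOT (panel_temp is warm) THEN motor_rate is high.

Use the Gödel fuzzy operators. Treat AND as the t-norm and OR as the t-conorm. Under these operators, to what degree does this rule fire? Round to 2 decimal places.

0.10

firing strength: (overcast=0.23 OR partial=0.95) = 0.95; AND[min(a, b)] with clear=0.71, ¬warm=1−0.90=0.10 → w = 0.10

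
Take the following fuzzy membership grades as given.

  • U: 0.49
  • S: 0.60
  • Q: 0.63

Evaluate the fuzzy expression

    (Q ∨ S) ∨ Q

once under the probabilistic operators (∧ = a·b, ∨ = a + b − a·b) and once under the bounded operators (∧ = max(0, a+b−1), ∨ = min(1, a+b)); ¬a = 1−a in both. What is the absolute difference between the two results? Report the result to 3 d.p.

Under probabilistic:
  Q ∨ S = a + b − a·b on (0.6300, 0.6000) = 0.8520
  (Q ∨ S) ∨ Q = a + b − a·b on (0.8520, 0.6300) = 0.9452
  → value = 0.9452
Under bounded:
  Q ∨ S = min(1, a+b) on (0.63, 0.60) = 1.00
  (Q ∨ S) ∨ Q = min(1, a+b) on (1.00, 0.63) = 1.00
  → value = 1.0000
|0.9452 − 1.0000| = 0.055

0.055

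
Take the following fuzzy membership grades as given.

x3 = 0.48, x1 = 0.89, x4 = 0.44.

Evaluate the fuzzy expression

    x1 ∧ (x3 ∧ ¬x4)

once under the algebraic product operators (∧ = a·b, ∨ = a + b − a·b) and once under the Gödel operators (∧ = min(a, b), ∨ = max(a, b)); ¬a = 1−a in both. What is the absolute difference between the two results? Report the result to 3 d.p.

0.241

Under algebraic product:
  ¬x4 = 1 − 0.4400 = 0.5600
  x3 ∧ ¬x4 = a·b on (0.4800, 0.5600) = 0.2688
  x1 ∧ (x3 ∧ ¬x4) = a·b on (0.8900, 0.2688) = 0.2392
  → value = 0.2392
Under Gödel:
  ¬x4 = 1 − 0.44 = 0.56
  x3 ∧ ¬x4 = min(a, b) on (0.48, 0.56) = 0.48
  x1 ∧ (x3 ∧ ¬x4) = min(a, b) on (0.89, 0.48) = 0.48
  → value = 0.4800
|0.2392 − 0.4800| = 0.241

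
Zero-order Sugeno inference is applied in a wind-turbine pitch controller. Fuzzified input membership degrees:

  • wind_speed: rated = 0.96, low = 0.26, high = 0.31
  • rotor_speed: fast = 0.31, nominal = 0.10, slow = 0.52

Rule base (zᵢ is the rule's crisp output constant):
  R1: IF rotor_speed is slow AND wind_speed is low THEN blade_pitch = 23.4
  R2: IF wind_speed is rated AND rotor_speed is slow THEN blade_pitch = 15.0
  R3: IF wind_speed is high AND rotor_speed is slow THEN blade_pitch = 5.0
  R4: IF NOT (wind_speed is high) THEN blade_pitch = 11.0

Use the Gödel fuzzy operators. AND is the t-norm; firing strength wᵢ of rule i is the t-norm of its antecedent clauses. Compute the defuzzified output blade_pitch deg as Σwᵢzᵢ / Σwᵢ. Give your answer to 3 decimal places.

12.935

R1 (z=23.4): slow=0.52, low=0.26; AND[min(a, b)] → w = 0.26
R2 (z=15.0): rated=0.96, slow=0.52; AND[min(a, b)] → w = 0.52
R3 (z=5.0): high=0.31, slow=0.52; AND[min(a, b)] → w = 0.31
R4 (z=11.0): ¬high=1−0.31=0.69 → w = 0.69
Weighted average = (0.26·23.4 + 0.52·15.0 + 0.31·5.0 + 0.69·11.0) / (0.26 + 0.52 + 0.31 + 0.69)
  = 23.0240 / 1.7800 = 12.935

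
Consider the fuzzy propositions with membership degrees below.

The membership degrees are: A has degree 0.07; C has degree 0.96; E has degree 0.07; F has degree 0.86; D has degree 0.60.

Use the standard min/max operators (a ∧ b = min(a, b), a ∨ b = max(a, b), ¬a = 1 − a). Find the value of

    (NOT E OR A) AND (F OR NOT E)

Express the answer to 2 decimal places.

NOT E = 1 − 0.07 = 0.93
NOT E OR A = max(a, b) on (0.93, 0.07) = 0.93
NOT E = 1 − 0.07 = 0.93
F OR NOT E = max(a, b) on (0.86, 0.93) = 0.93
(NOT E OR A) AND (F OR NOT E) = min(a, b) on (0.93, 0.93) = 0.93

0.93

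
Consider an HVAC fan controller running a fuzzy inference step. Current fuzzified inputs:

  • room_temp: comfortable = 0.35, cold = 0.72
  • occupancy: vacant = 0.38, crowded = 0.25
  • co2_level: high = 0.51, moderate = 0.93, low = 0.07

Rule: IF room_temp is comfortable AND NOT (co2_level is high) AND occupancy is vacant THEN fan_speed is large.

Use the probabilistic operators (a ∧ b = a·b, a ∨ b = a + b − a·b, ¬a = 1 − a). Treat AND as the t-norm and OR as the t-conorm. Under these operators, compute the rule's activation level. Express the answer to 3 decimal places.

firing strength: comfortable=0.35, ¬high=1−0.51=0.49, vacant=0.38; AND[a·b] → w = 0.0652

0.065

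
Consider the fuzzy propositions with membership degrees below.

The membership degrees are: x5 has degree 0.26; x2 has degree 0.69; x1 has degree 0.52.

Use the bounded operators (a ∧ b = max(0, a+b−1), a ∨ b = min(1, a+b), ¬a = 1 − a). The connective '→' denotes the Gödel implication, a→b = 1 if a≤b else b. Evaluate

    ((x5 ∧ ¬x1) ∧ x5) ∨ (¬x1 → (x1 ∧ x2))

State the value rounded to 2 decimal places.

¬x1 = 1 − 0.52 = 0.48
x5 ∧ ¬x1 = max(0, a+b−1) on (0.26, 0.48) = 0.00
(x5 ∧ ¬x1) ∧ x5 = max(0, a+b−1) on (0.00, 0.26) = 0.00
¬x1 = 1 − 0.52 = 0.48
x1 ∧ x2 = max(0, a+b−1) on (0.52, 0.69) = 0.21
¬x1 → (x1 ∧ x2)  [Gödel: 1 if a≤b else b] with a=0.48, b=0.21 → 0.21
((x5 ∧ ¬x1) ∧ x5) ∨ (¬x1 → (x1 ∧ x2)) = min(1, a+b) on (0.00, 0.21) = 0.21

0.21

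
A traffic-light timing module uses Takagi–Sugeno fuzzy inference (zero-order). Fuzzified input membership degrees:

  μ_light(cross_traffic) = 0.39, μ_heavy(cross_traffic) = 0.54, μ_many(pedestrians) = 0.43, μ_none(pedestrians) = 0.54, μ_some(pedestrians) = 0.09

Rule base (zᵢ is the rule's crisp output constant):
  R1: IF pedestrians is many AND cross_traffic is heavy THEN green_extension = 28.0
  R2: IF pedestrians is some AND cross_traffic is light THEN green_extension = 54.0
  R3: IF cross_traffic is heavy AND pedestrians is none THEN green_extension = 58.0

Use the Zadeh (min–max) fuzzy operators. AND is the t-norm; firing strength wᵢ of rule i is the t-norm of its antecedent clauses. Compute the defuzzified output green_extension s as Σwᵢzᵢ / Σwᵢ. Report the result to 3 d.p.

R1 (z=28.0): many=0.43, heavy=0.54; AND[min(a, b)] → w = 0.43
R2 (z=54.0): some=0.09, light=0.39; AND[min(a, b)] → w = 0.09
R3 (z=58.0): heavy=0.54, none=0.54; AND[min(a, b)] → w = 0.54
Weighted average = (0.43·28.0 + 0.09·54.0 + 0.54·58.0) / (0.43 + 0.09 + 0.54)
  = 48.2200 / 1.0600 = 45.491

45.491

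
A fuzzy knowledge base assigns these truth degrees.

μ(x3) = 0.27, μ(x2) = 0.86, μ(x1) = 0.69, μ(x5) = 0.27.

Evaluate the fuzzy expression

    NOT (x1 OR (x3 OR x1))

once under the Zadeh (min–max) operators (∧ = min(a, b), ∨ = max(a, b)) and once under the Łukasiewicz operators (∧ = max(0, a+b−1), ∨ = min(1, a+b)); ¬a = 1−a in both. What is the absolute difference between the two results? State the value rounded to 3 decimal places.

0.310

Under Zadeh (min–max):
  x3 OR x1 = max(a, b) on (0.27, 0.69) = 0.69
  x1 OR (x3 OR x1) = max(a, b) on (0.69, 0.69) = 0.69
  NOT (x1 OR (x3 OR x1)) = 1 − 0.69 = 0.31
  → value = 0.3100
Under Łukasiewicz:
  x3 OR x1 = min(1, a+b) on (0.27, 0.69) = 0.96
  x1 OR (x3 OR x1) = min(1, a+b) on (0.69, 0.96) = 1.00
  NOT (x1 OR (x3 OR x1)) = 1 − 1.00 = 0.00
  → value = 0.0000
|0.3100 − 0.0000| = 0.310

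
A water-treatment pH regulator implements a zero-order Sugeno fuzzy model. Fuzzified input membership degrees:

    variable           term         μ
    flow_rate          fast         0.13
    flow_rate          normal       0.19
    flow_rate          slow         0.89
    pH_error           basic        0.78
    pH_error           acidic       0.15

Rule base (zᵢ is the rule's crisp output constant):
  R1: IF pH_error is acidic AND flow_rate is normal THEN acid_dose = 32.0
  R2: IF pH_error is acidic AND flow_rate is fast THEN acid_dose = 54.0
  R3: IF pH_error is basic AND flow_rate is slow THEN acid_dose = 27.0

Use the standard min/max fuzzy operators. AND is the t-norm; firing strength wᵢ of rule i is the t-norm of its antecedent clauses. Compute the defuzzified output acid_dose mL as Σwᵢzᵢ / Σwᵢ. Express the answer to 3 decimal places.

R1 (z=32.0): acidic=0.15, normal=0.19; AND[min(a, b)] → w = 0.15
R2 (z=54.0): acidic=0.15, fast=0.13; AND[min(a, b)] → w = 0.13
R3 (z=27.0): basic=0.78, slow=0.89; AND[min(a, b)] → w = 0.78
Weighted average = (0.15·32.0 + 0.13·54.0 + 0.78·27.0) / (0.15 + 0.13 + 0.78)
  = 32.8800 / 1.0600 = 31.019

31.019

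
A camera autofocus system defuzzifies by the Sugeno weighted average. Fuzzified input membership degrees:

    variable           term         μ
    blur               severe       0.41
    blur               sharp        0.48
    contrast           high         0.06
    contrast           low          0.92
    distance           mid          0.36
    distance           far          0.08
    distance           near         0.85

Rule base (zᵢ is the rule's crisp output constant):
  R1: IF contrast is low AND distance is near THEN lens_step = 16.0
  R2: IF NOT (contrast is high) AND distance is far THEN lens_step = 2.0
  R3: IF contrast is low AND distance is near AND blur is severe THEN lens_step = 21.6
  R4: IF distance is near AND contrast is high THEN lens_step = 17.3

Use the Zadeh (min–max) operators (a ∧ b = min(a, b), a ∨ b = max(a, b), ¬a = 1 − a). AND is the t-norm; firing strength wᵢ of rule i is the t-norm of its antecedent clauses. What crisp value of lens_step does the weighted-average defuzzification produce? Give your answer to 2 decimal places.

R1 (z=16.0): low=0.92, near=0.85; AND[min(a, b)] → w = 0.85
R2 (z=2.0): ¬high=1−0.06=0.94, far=0.08; AND[min(a, b)] → w = 0.08
R3 (z=21.6): low=0.92, near=0.85, severe=0.41; AND[min(a, b)] → w = 0.41
R4 (z=17.3): near=0.85, high=0.06; AND[min(a, b)] → w = 0.06
Weighted average = (0.85·16.0 + 0.08·2.0 + 0.41·21.6 + 0.06·17.3) / (0.85 + 0.08 + 0.41 + 0.06)
  = 23.6540 / 1.4000 = 16.90

16.90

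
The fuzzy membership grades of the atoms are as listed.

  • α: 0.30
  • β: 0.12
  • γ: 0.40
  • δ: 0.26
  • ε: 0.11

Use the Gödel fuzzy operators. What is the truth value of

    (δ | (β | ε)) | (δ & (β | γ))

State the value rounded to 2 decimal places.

β | ε = max(a, b) on (0.12, 0.11) = 0.12
δ | (β | ε) = max(a, b) on (0.26, 0.12) = 0.26
β | γ = max(a, b) on (0.12, 0.40) = 0.40
δ & (β | γ) = min(a, b) on (0.26, 0.40) = 0.26
(δ | (β | ε)) | (δ & (β | γ)) = max(a, b) on (0.26, 0.26) = 0.26

0.26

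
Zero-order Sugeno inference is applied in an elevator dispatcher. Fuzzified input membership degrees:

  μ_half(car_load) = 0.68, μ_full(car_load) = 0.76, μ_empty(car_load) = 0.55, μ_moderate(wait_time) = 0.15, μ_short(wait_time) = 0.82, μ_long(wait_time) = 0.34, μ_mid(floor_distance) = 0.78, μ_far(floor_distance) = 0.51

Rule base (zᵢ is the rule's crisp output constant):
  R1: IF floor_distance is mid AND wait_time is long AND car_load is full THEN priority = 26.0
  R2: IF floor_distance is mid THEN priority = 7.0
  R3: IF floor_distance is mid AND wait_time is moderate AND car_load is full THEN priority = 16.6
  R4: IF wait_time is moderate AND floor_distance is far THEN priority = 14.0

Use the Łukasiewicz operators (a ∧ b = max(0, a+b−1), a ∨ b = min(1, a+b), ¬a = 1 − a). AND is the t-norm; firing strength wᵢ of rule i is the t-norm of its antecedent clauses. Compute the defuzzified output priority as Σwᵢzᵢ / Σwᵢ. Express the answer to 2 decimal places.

7.00

R1 (z=26.0): mid=0.78, long=0.34, full=0.76; AND[max(0, a+b−1)] → w = 0.00
R2 (z=7.0): mid=0.78 → w = 0.78
R3 (z=16.6): mid=0.78, moderate=0.15, full=0.76; AND[max(0, a+b−1)] → w = 0.00
R4 (z=14.0): moderate=0.15, far=0.51; AND[max(0, a+b−1)] → w = 0.00
Weighted average = (0.00·26.0 + 0.78·7.0 + 0.00·16.6 + 0.00·14.0) / (0.00 + 0.78 + 0.00 + 0.00)
  = 5.4600 / 0.7800 = 7.00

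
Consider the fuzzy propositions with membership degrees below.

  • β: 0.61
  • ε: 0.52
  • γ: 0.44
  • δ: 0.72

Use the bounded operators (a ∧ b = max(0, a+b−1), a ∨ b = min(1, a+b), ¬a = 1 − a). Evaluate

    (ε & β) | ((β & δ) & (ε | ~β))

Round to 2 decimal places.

0.37

ε & β = max(0, a+b−1) on (0.52, 0.61) = 0.13
β & δ = max(0, a+b−1) on (0.61, 0.72) = 0.33
~β = 1 − 0.61 = 0.39
ε | ~β = min(1, a+b) on (0.52, 0.39) = 0.91
(β & δ) & (ε | ~β) = max(0, a+b−1) on (0.33, 0.91) = 0.24
(ε & β) | ((β & δ) & (ε | ~β)) = min(1, a+b) on (0.13, 0.24) = 0.37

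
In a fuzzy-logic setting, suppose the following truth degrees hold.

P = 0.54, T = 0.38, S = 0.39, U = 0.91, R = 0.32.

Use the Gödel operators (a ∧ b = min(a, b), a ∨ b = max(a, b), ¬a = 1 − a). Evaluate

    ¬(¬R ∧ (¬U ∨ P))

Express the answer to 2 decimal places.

¬R = 1 − 0.32 = 0.68
¬U = 1 − 0.91 = 0.09
¬U ∨ P = max(a, b) on (0.09, 0.54) = 0.54
¬R ∧ (¬U ∨ P) = min(a, b) on (0.68, 0.54) = 0.54
¬(¬R ∧ (¬U ∨ P)) = 1 − 0.54 = 0.46

0.46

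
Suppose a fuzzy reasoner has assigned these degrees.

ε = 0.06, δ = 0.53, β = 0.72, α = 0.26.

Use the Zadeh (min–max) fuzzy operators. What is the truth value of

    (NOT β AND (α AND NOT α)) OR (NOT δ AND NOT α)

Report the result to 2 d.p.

0.47

NOT β = 1 − 0.72 = 0.28
NOT α = 1 − 0.26 = 0.74
α AND NOT α = min(a, b) on (0.26, 0.74) = 0.26
NOT β AND (α AND NOT α) = min(a, b) on (0.28, 0.26) = 0.26
NOT δ = 1 − 0.53 = 0.47
NOT α = 1 − 0.26 = 0.74
NOT δ AND NOT α = min(a, b) on (0.47, 0.74) = 0.47
(NOT β AND (α AND NOT α)) OR (NOT δ AND NOT α) = max(a, b) on (0.26, 0.47) = 0.47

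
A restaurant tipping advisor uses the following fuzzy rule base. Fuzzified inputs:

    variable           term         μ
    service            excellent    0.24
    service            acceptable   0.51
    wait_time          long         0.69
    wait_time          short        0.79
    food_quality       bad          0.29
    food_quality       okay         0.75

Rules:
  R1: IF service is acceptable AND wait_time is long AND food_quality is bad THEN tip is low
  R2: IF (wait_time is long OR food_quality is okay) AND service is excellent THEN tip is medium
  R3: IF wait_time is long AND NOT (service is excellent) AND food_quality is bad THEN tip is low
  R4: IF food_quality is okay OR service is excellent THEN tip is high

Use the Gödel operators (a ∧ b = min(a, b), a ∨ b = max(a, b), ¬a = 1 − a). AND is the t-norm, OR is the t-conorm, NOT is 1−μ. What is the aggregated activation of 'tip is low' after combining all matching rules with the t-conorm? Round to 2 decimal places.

R1: acceptable=0.51, long=0.69, bad=0.29; AND[min(a, b)] → w = 0.29
R2: (long=0.69 OR okay=0.75) = 0.75; AND[min(a, b)] with excellent=0.24 → w = 0.24
R3: long=0.69, ¬excellent=1−0.24=0.76, bad=0.29; AND[min(a, b)] → w = 0.29
R4: okay=0.75, excellent=0.24; OR[max(a, b)] → w = 0.75
Rules with consequent 'low': {R1, R3} → strengths 0.29, 0.29
Aggregate via t-conorm [max(a, b)]: 0.29

0.29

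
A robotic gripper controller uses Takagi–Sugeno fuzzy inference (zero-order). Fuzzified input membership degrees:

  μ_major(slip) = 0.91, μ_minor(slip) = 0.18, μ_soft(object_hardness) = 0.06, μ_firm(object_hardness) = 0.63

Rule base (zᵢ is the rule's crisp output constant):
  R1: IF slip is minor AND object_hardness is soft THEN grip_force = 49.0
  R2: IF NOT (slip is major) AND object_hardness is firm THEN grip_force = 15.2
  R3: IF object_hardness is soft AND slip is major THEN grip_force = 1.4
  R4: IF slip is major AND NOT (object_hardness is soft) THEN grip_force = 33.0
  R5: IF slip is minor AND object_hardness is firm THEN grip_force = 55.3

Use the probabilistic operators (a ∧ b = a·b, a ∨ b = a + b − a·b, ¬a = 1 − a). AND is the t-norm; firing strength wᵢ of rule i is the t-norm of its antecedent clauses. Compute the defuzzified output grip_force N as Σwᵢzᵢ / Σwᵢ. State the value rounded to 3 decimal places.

32.970

R1 (z=49.0): minor=0.18, soft=0.06; AND[a·b] → w = 0.0108
R2 (z=15.2): ¬major=1−0.91=0.09, firm=0.63; AND[a·b] → w = 0.0567
R3 (z=1.4): soft=0.06, major=0.91; AND[a·b] → w = 0.0546
R4 (z=33.0): major=0.91, ¬soft=1−0.06=0.94; AND[a·b] → w = 0.8554
R5 (z=55.3): minor=0.18, firm=0.63; AND[a·b] → w = 0.1134
Weighted average = (0.0108·49.0 + 0.0567·15.2 + 0.0546·1.4 + 0.8554·33.0 + 0.1134·55.3) / (0.0108 + 0.0567 + 0.0546 + 0.8554 + 0.1134)
  = 35.9667 / 1.0909 = 32.970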